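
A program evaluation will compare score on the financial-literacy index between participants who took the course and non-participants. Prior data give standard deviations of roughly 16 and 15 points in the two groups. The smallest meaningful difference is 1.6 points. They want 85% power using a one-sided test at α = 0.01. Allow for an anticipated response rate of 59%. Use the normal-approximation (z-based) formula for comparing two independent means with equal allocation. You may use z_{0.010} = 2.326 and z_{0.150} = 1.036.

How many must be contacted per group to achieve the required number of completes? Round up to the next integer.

n = (z_α + z_β)² · (σ₁² + σ₂²) / δ²
  = (2.326 + 1.036)² · (16² + 15² = 481) / 1.6²
  = 11.3030 · 481 / 2.56
  = 2123.74
Adjust for 59% response: 2123.74 / 0.59 = 3599.55.
Round up → n = 3600 per group.

n = 3600 per group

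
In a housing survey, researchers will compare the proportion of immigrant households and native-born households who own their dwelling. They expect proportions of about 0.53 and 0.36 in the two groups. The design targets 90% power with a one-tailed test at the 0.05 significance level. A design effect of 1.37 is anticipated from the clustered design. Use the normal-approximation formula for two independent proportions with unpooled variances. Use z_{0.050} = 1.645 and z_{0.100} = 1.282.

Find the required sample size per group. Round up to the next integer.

n = (z_α + z_β)² · [p₁(1−p₁) + p₂(1−p₂)] / (p₁ − p₂)²
  = (1.645 + 1.282)² · (0.53·0.47 + 0.36·0.64) / (0.17)²
  = (2.927)² · (0.2491 + 0.2304) / 0.0289
  = 8.5673 · 0.4795 / 0.0289
  = 142.15
Design effect: 1.37 × 142.15 = 194.74.
Round up → n = 195 per group.

n = 195 per group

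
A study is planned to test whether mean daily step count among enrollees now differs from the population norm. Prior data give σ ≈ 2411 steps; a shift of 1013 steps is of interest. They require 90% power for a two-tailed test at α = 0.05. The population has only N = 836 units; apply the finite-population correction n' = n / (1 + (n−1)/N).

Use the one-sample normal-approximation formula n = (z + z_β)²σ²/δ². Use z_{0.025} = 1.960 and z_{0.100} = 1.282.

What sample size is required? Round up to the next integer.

n = 56

n = (z_{α/2} + z_β)² · σ² / δ²
  = (1.960 + 1.282)² · 2411² / 1013²
  = 10.5106 · 5812921 / 1026169
  = 59.54
Finite-population correction (N = 836): 59.54 / (1 + (59.54 − 1)/836) = 55.64.
Round up → n = 56.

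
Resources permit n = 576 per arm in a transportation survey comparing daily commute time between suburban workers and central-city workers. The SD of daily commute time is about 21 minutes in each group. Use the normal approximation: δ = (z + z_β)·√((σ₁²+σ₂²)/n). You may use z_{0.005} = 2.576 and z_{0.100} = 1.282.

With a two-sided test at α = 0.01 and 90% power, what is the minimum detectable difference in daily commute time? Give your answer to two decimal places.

Minimum detectable difference ≈ 4.77 minutes

δ = (z_{α/2} + z_β) · √((σ₁²+σ₂²)/n)
  = (2.576 + 1.282) · √(882/576)
  = 3.858 · √1.5312
  = 3.858 · 1.2374
  = 4.7740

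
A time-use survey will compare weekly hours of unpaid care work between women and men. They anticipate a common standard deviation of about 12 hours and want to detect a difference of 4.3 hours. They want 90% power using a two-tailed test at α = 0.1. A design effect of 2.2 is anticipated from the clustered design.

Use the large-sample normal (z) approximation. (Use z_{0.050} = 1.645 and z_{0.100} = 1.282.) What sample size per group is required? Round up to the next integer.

n = 294 per group

n = (z_{α/2} + z_β)² · (σ₁² + σ₂²) / δ²
  = (1.645 + 1.282)² · (2·12² = 288) / 4.3²
  = 8.5673 · 288 / 18.49
  = 133.44
Design effect: 2.2 × 133.44 = 293.58.
Round up → n = 294 per group.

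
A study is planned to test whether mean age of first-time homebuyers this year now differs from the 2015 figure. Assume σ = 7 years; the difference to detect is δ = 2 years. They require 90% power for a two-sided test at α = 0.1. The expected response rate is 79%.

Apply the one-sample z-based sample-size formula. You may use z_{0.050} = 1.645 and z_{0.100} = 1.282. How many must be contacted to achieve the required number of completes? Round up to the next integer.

n = (z_{α/2} + z_β)² · σ² / δ²
  = (1.645 + 1.282)² · 7² / 2²
  = 8.5673 · 49 / 4
  = 104.95
Adjust for 79% response: 104.95 / 0.79 = 132.85.
Round up → n = 133.

n = 133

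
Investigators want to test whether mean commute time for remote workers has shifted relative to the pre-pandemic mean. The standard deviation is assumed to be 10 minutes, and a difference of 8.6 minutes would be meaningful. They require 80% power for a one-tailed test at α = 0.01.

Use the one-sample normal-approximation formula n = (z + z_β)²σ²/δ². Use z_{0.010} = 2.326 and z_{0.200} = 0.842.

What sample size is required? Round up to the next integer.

n = 14

n = (z_α + z_β)² · σ² / δ²
  = (2.326 + 0.842)² · 10² / 8.6²
  = 10.0362 · 100 / 73.96
  = 13.57
Round up → n = 14.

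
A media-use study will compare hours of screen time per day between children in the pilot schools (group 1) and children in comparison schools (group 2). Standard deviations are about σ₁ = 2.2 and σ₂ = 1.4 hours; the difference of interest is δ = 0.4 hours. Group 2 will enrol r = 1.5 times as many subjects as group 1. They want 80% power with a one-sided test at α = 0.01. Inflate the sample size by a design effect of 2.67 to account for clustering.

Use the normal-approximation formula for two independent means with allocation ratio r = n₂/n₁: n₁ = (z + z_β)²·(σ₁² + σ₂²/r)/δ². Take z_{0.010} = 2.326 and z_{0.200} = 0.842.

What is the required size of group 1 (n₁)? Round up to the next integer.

n₁ = 1030

n₁ = (z_α + z_β)² · (σ₁² + σ₂²/r) / δ²
   = (2.326 + 0.842)² · (2.2² + 1.4²/1.5) / 0.4²
   = 10.0362 · (4.84 + 1.3067) / 0.16
   = 10.0362 · 6.1467 / 0.16
   = 385.56
Design effect: 2.67 × 385.56 = 1029.44.
Round up → n₁ = 1030; n₂ = r·n₁ = 1.5 × 1030 = 1545.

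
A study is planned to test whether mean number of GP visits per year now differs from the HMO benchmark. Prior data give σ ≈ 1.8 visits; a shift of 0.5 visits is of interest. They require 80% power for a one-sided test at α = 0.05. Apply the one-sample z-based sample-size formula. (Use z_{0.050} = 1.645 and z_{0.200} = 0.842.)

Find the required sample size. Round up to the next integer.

n = 81

n = (z_α + z_β)² · σ² / δ²
  = (1.645 + 0.842)² · 1.8² / 0.5²
  = 6.1852 · 3.24 / 0.25
  = 80.16
Round up → n = 81.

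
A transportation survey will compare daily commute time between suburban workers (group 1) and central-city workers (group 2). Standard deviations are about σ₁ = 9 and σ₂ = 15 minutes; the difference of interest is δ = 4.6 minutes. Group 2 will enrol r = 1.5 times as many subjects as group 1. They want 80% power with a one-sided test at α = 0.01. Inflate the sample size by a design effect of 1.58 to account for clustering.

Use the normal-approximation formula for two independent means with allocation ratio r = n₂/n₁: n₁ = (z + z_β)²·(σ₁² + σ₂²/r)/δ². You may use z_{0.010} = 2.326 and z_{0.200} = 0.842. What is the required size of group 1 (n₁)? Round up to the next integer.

n₁ = 174

n₁ = (z_α + z_β)² · (σ₁² + σ₂²/r) / δ²
   = (2.326 + 0.842)² · (9² + 15²/1.5) / 4.6²
   = 10.0362 · (81 + 150) / 21.16
   = 10.0362 · 231 / 21.16
   = 109.56
Design effect: 1.58 × 109.56 = 173.11.
Round up → n₁ = 174; n₂ = r·n₁ = 1.5 × 174 = 261.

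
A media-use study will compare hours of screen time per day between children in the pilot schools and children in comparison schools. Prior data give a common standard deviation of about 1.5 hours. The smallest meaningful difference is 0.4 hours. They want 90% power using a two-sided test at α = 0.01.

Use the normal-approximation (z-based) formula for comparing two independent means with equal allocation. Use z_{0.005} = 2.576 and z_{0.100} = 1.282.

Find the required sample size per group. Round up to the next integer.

n = 419 per group

n = (z_{α/2} + z_β)² · (σ₁² + σ₂²) / δ²
  = (2.576 + 1.282)² · (2·1.5² = 4.5) / 0.4²
  = 14.8842 · 4.5 / 0.16
  = 418.62
Round up → n = 419 per group.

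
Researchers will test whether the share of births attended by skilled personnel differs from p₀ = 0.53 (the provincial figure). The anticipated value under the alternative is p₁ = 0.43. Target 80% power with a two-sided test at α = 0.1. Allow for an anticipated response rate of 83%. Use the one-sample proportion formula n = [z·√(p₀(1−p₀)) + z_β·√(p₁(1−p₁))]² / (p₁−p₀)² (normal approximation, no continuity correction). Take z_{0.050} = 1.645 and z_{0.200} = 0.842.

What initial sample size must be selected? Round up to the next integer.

n = 185

n = [z_{α/2}·√(p₀q₀) + z_β·√(p₁q₁)]² / (p₁ − p₀)²
  = [1.645·√(0.53·0.47) + 0.842·√(0.43·0.57)]² / (-0.10)²
  = [1.645·0.4991 + 0.842·0.4951]² / 0.0100
  = [1.2379]² / 0.0100
  = 153.23
Adjust for 83% response: 153.23 / 0.83 = 184.62.
Round up → n = 185.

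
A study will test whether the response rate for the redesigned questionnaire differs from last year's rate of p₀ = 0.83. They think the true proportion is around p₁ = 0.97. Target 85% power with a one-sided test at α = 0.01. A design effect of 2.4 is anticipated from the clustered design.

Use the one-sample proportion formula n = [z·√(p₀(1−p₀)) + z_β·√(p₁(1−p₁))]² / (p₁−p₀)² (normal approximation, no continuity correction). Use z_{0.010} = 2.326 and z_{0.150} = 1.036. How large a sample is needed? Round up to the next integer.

n = [z_α·√(p₀q₀) + z_β·√(p₁q₁)]² / (p₁ − p₀)²
  = [2.326·√(0.83·0.17) + 1.036·√(0.97·0.03)]² / (0.14)²
  = [2.326·0.3756 + 1.036·0.1706]² / 0.0196
  = [1.0505]² / 0.0196
  = 56.30
Design effect: 2.4 × 56.30 = 135.12.
Round up → n = 136.

n = 136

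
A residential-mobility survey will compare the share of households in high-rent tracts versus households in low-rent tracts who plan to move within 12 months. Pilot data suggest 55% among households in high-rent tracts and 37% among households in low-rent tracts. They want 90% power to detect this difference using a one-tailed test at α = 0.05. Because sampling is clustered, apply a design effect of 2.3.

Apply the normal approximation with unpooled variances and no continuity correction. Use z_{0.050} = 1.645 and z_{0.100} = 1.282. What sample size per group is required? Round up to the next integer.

n = (z_α + z_β)² · [p₁(1−p₁) + p₂(1−p₂)] / (p₁ − p₂)²
  = (1.645 + 1.282)² · (0.55·0.45 + 0.37·0.63) / (0.18)²
  = (2.927)² · (0.2475 + 0.2331) / 0.0324
  = 8.5673 · 0.4806 / 0.0324
  = 127.08
Design effect: 2.3 × 127.08 = 292.29.
Round up → n = 293 per group.

n = 293 per group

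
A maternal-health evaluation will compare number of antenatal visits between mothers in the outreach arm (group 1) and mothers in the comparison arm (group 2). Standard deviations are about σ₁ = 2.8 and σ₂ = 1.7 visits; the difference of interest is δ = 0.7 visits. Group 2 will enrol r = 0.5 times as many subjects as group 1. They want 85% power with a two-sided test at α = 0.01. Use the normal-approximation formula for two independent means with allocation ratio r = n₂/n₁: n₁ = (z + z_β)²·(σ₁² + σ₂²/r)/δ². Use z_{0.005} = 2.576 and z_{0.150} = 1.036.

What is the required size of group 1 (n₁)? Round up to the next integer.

n₁ = (z_{α/2} + z_β)² · (σ₁² + σ₂²/r) / δ²
   = (2.576 + 1.036)² · (2.8² + 1.7²/0.5) / 0.7²
   = 13.0465 · (7.84 + 5.78) / 0.49
   = 13.0465 · 13.62 / 0.49
   = 362.64
Round up → n₁ = 363; n₂ = r·n₁ = 0.5 × 363 = 182.

n₁ = 363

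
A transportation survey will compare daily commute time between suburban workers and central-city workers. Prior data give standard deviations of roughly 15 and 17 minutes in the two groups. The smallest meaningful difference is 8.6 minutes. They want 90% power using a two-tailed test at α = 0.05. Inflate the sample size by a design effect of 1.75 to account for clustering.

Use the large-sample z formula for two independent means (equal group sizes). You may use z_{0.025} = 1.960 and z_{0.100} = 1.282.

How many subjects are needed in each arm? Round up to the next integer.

n = 128 per group

n = (z_{α/2} + z_β)² · (σ₁² + σ₂²) / δ²
  = (1.960 + 1.282)² · (15² + 17² = 514) / 8.6²
  = 10.5106 · 514 / 73.96
  = 73.05
Design effect: 1.75 × 73.05 = 127.83.
Round up → n = 128 per group.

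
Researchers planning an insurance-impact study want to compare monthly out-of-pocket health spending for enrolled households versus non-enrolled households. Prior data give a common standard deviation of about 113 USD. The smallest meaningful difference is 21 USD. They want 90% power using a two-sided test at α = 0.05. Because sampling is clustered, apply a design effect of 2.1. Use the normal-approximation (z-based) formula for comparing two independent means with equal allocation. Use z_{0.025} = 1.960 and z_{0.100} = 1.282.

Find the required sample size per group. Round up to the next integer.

n = 1279 per group

n = (z_{α/2} + z_β)² · (σ₁² + σ₂²) / δ²
  = (1.960 + 1.282)² · (2·113² = 25538) / 21²
  = 10.5106 · 25538 / 441
  = 608.66
Design effect: 2.1 × 608.66 = 1278.18.
Round up → n = 1279 per group.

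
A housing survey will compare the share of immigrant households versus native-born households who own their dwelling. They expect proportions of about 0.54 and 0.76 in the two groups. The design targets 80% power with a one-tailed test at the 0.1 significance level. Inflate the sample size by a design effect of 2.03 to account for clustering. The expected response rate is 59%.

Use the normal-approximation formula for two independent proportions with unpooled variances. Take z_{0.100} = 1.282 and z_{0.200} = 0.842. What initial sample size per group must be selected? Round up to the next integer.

n = (z_α + z_β)² · [p₁(1−p₁) + p₂(1−p₂)] / (p₁ − p₂)²
  = (1.282 + 0.842)² · (0.54·0.46 + 0.76·0.24) / (-0.22)²
  = (2.124)² · (0.2484 + 0.1824) / 0.0484
  = 4.5114 · 0.4308 / 0.0484
  = 40.15
Design effect: 2.03 × 40.15 = 81.51.
Adjust for 59% response: 81.51 / 0.59 = 138.16.
Round up → n = 139 per group.

n = 139 per group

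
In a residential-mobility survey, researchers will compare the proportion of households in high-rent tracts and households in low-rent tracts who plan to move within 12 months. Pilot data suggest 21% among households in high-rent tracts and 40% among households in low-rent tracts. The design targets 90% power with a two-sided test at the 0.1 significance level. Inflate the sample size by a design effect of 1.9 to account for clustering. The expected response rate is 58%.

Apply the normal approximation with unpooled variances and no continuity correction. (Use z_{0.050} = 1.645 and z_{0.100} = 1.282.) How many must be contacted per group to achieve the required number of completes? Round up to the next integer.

n = 316 per group

n = (z_{α/2} + z_β)² · [p₁(1−p₁) + p₂(1−p₂)] / (p₁ − p₂)²
  = (1.645 + 1.282)² · (0.21·0.79 + 0.40·0.60) / (-0.19)²
  = (2.927)² · (0.1659 + 0.2400) / 0.0361
  = 8.5673 · 0.4059 / 0.0361
  = 96.33
Design effect: 1.9 × 96.33 = 183.03.
Adjust for 58% response: 183.03 / 0.58 = 315.56.
Round up → n = 316 per group.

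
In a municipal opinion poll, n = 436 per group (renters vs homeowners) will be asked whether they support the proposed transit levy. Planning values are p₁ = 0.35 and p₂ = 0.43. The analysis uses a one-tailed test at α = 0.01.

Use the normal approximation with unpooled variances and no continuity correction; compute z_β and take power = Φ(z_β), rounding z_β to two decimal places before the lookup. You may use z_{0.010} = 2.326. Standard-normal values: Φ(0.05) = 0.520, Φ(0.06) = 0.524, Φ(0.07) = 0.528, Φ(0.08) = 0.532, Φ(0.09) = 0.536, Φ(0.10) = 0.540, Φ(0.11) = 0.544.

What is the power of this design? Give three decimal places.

z_β = |p₁−p₂|·√(n/[p₁q₁+p₂q₂]) − z_α
    = 0.08 · √(436/0.4726) − 2.326
    = 0.08 · 30.3736 − 2.326
    = 2.4299 − 2.326 = 0.1039 → 0.10
Power = Φ(0.10) = 0.540.

Power ≈ 0.540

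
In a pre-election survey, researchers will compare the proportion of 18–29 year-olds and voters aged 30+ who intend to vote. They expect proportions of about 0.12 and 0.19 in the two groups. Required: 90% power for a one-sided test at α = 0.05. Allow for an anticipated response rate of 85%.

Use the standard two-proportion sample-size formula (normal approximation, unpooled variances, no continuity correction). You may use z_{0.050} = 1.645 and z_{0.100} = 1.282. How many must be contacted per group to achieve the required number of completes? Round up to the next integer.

n = 534 per group

n = (z_α + z_β)² · [p₁(1−p₁) + p₂(1−p₂)] / (p₁ − p₂)²
  = (1.645 + 1.282)² · (0.12·0.88 + 0.19·0.81) / (-0.07)²
  = (2.927)² · (0.1056 + 0.1539) / 0.0049
  = 8.5673 · 0.2595 / 0.0049
  = 453.72
Adjust for 85% response: 453.72 / 0.85 = 533.79.
Round up → n = 534 per group.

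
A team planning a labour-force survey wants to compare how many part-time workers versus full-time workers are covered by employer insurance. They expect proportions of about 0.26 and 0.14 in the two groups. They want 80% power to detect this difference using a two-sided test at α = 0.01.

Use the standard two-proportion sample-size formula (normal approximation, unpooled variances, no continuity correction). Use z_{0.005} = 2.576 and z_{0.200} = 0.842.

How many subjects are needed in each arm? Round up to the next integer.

n = 254 per group

n = (z_{α/2} + z_β)² · [p₁(1−p₁) + p₂(1−p₂)] / (p₁ − p₂)²
  = (2.576 + 0.842)² · (0.26·0.74 + 0.14·0.86) / (0.12)²
  = (3.418)² · (0.1924 + 0.1204) / 0.0144
  = 11.6827 · 0.3128 / 0.0144
  = 253.77
Round up → n = 254 per group.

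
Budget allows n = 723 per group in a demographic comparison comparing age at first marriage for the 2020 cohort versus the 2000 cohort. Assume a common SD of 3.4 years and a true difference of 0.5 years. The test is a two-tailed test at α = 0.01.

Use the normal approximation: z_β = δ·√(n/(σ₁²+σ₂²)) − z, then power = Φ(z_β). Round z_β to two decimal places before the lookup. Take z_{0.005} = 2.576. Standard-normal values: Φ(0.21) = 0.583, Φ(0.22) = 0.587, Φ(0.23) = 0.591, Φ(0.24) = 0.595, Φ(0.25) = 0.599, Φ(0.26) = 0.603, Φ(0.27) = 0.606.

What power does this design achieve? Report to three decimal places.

Power ≈ 0.587

z_β = δ·√(n/(σ₁²+σ₂²)) − z_{α/2}
    = 0.5 · √(723/23.12) − 2.576
    = 0.5 · 5.59210 − 2.576
    = 2.7961 − 2.576 = 0.2201 → 0.22
Power = Φ(0.22) = 0.587.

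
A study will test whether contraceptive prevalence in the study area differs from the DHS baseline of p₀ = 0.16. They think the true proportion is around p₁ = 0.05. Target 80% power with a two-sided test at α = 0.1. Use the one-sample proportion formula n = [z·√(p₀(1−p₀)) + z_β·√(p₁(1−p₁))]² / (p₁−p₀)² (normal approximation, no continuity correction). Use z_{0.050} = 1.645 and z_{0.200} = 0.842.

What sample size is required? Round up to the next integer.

n = [z_{α/2}·√(p₀q₀) + z_β·√(p₁q₁)]² / (p₁ − p₀)²
  = [1.645·√(0.16·0.84) + 0.842·√(0.05·0.95)]² / (-0.11)²
  = [1.645·0.3666 + 0.842·0.2179]² / 0.0121
  = [0.7866]² / 0.0121
  = 51.13
Round up → n = 52.

n = 52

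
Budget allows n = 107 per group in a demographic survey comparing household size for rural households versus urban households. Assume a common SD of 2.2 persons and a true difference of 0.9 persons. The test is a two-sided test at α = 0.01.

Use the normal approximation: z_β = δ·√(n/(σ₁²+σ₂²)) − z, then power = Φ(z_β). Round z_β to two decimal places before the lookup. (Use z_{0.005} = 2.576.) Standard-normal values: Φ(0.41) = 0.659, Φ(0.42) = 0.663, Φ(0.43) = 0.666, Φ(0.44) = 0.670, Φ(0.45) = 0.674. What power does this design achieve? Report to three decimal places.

z_β = δ·√(n/(σ₁²+σ₂²)) − z_{α/2}
    = 0.9 · √(107/9.68) − 2.576
    = 0.9 · 3.32471 − 2.576
    = 2.9922 − 2.576 = 0.4162 → 0.42
Power = Φ(0.42) = 0.663.

Power ≈ 0.663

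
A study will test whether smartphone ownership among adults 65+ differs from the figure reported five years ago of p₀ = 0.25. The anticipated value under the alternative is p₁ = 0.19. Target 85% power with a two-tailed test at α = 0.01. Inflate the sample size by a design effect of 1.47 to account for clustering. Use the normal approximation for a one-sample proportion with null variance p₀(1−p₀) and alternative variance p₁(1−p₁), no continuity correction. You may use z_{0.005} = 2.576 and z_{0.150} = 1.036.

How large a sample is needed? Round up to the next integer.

n = [z_{α/2}·√(p₀q₀) + z_β·√(p₁q₁)]² / (p₁ − p₀)²
  = [2.576·√(0.25·0.75) + 1.036·√(0.19·0.81)]² / (-0.06)²
  = [2.576·0.4330 + 1.036·0.3923]² / 0.0036
  = [1.5219]² / 0.0036
  = 643.35
Design effect: 1.47 × 643.35 = 945.73.
Round up → n = 946.

n = 946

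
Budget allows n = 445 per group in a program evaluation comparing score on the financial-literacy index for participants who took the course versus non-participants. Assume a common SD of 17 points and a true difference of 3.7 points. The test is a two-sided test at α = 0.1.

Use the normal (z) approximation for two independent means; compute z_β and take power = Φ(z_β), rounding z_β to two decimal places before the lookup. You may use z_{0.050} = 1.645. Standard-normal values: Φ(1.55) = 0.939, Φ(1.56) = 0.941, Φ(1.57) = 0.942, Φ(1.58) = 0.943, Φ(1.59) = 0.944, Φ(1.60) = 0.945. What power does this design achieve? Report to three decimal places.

Power ≈ 0.945

z_β = δ·√(n/(σ₁²+σ₂²)) − z_{α/2}
    = 3.7 · √(445/578) − 1.645
    = 3.7 · 0.87744 − 1.645
    = 3.2465 − 1.645 = 1.6015 → 1.60
Power = Φ(1.60) = 0.945.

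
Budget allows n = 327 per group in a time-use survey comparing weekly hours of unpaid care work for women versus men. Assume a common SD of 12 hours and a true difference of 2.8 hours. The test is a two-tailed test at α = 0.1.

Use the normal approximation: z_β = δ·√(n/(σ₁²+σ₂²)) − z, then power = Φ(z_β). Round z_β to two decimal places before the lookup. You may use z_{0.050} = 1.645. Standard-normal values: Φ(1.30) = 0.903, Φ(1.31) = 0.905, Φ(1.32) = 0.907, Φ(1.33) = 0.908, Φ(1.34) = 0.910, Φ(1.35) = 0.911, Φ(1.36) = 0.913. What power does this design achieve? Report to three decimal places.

Power ≈ 0.910

z_β = δ·√(n/(σ₁²+σ₂²)) − z_{α/2}
    = 2.8 · √(327/288) − 1.645
    = 2.8 · 1.06556 − 1.645
    = 2.9836 − 1.645 = 1.3386 → 1.34
Power = Φ(1.34) = 0.910.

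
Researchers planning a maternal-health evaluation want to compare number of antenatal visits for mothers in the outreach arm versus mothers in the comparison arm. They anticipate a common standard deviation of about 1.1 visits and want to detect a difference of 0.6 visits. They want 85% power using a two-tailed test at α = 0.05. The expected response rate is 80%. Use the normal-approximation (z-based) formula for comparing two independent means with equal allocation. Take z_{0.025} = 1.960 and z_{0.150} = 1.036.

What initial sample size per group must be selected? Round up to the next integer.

n = (z_{α/2} + z_β)² · (σ₁² + σ₂²) / δ²
  = (1.960 + 1.036)² · (2·1.1² = 2.42) / 0.6²
  = 8.9760 · 2.42 / 0.36
  = 60.34
Adjust for 80% response: 60.34 / 0.80 = 75.42.
Round up → n = 76 per group.

n = 76 per group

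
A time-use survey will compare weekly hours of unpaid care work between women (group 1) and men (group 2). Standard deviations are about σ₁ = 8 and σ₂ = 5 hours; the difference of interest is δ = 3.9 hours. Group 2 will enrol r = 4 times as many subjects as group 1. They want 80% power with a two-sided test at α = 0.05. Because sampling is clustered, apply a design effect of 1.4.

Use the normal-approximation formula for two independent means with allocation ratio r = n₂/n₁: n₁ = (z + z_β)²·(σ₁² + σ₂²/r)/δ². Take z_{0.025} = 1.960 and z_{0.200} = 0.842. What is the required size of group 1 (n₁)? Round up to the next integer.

n₁ = 51

n₁ = (z_{α/2} + z_β)² · (σ₁² + σ₂²/r) / δ²
   = (1.960 + 0.842)² · (8² + 5²/4) / 3.9²
   = 7.8512 · (64 + 6.25) / 15.21
   = 7.8512 · 70.25 / 15.21
   = 36.26
Design effect: 1.4 × 36.26 = 50.77.
Round up → n₁ = 51; n₂ = r·n₁ = 4 × 51 = 204.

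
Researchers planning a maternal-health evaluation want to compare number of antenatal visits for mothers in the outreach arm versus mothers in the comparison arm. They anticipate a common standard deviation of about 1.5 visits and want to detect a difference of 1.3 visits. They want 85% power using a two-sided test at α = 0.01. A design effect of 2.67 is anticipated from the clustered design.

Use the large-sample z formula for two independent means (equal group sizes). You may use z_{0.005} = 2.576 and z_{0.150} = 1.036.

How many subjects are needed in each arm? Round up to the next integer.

n = 93 per group

n = (z_{α/2} + z_β)² · (σ₁² + σ₂²) / δ²
  = (2.576 + 1.036)² · (2·1.5² = 4.5) / 1.3²
  = 13.0465 · 4.5 / 1.69
  = 34.74
Design effect: 2.67 × 34.74 = 92.75.
Round up → n = 93 per group.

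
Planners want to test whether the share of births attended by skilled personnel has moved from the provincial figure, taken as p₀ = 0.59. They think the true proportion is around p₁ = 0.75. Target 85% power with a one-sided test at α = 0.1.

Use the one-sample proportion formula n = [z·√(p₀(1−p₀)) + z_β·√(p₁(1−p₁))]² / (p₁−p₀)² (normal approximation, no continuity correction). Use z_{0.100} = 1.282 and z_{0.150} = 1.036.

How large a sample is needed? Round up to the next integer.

n = [z_α·√(p₀q₀) + z_β·√(p₁q₁)]² / (p₁ − p₀)²
  = [1.282·√(0.59·0.41) + 1.036·√(0.75·0.25)]² / (0.16)²
  = [1.282·0.4918 + 1.036·0.4330]² / 0.0256
  = [1.0791]² / 0.0256
  = 45.49
Round up → n = 46.

n = 46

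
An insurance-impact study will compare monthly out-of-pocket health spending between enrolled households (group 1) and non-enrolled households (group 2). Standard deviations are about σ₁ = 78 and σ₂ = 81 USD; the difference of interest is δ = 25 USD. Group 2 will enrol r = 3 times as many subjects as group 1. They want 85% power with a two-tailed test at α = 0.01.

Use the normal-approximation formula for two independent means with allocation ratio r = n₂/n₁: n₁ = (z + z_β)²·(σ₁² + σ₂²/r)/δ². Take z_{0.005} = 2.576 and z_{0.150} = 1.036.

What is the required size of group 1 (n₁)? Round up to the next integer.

n₁ = 173

n₁ = (z_{α/2} + z_β)² · (σ₁² + σ₂²/r) / δ²
   = (2.576 + 1.036)² · (78² + 81²/3) / 25²
   = 13.0465 · (6084 + 2187) / 625
   = 13.0465 · 8271 / 625
   = 172.65
Round up → n₁ = 173; n₂ = r·n₁ = 3 × 173 = 519.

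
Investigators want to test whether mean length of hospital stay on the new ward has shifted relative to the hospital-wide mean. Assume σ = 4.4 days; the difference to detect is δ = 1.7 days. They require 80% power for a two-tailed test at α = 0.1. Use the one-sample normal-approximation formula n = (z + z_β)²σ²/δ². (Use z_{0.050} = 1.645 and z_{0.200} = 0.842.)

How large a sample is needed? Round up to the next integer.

n = 42

n = (z_{α/2} + z_β)² · σ² / δ²
  = (1.645 + 0.842)² · 4.4² / 1.7²
  = 6.1852 · 19.36 / 2.89
  = 41.43
Round up → n = 42.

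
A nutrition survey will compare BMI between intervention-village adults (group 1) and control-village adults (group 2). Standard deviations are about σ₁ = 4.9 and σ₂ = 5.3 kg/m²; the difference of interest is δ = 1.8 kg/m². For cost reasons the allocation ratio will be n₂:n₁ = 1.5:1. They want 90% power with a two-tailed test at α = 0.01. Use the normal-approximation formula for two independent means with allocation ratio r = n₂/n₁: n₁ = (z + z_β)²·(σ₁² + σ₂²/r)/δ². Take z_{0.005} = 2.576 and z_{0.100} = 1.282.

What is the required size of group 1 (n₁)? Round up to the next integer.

n₁ = (z_{α/2} + z_β)² · (σ₁² + σ₂²/r) / δ²
   = (2.576 + 1.282)² · (4.9² + 5.3²/1.5) / 1.8²
   = 14.8842 · (24.01 + 18.7267) / 3.24
   = 14.8842 · 42.7367 / 3.24
   = 196.33
Round up → n₁ = 197; n₂ = r·n₁ = 1.5 × 197 = 296.

n₁ = 197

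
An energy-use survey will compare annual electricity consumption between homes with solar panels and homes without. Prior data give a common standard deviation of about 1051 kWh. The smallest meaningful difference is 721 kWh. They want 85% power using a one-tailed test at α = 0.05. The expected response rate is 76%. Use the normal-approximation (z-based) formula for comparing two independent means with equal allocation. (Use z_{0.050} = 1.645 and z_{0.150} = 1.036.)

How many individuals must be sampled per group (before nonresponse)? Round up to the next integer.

n = 41 per group

n = (z_α + z_β)² · (σ₁² + σ₂²) / δ²
  = (1.645 + 1.036)² · (2·1051² = 2209202) / 721²
  = 7.1878 · 2209202 / 519841
  = 30.55
Adjust for 76% response: 30.55 / 0.76 = 40.19.
Round up → n = 41 per group.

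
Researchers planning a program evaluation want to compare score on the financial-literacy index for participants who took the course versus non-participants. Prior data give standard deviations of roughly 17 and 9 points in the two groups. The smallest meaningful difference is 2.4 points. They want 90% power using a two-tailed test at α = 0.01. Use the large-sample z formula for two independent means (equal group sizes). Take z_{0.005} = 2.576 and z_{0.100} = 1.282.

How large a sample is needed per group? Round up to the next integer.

n = 957 per group

n = (z_{α/2} + z_β)² · (σ₁² + σ₂²) / δ²
  = (2.576 + 1.282)² · (17² + 9² = 370) / 2.4²
  = 14.8842 · 370 / 5.76
  = 956.10
Round up → n = 957 per group.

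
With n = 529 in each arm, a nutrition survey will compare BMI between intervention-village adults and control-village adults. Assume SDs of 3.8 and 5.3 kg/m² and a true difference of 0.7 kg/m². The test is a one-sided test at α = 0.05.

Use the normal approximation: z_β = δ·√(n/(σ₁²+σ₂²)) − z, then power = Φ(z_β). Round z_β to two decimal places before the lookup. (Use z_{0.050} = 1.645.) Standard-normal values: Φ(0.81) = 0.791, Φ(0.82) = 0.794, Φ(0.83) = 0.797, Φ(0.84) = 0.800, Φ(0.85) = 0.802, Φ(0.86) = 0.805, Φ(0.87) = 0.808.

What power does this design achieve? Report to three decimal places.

Power ≈ 0.794

z_β = δ·√(n/(σ₁²+σ₂²)) − z_α
    = 0.7 · √(529/42.53) − 1.645
    = 0.7 · 3.52679 − 1.645
    = 2.4688 − 1.645 = 0.8238 → 0.82
Power = Φ(0.82) = 0.794.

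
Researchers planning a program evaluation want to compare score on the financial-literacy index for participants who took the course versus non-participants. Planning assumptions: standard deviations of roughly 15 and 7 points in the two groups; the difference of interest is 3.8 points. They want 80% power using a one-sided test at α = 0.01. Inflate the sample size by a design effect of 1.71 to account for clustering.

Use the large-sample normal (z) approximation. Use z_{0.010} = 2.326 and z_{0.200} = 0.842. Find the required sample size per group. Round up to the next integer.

n = (z_α + z_β)² · (σ₁² + σ₂²) / δ²
  = (2.326 + 0.842)² · (15² + 7² = 274) / 3.8²
  = 10.0362 · 274 / 14.44
  = 190.44
Design effect: 1.71 × 190.44 = 325.65.
Round up → n = 326 per group.

n = 326 per group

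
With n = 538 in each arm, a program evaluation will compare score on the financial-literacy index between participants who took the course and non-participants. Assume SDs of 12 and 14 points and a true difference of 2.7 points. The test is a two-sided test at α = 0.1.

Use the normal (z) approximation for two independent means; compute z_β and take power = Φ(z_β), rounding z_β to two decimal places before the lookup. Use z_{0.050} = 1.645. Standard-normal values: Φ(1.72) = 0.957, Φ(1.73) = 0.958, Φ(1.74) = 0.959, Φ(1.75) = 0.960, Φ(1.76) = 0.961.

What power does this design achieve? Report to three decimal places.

z_β = δ·√(n/(σ₁²+σ₂²)) − z_{α/2}
    = 2.7 · √(538/340) − 1.645
    = 2.7 · 1.25792 − 1.645
    = 3.3964 − 1.645 = 1.7514 → 1.75
Power = Φ(1.75) = 0.960.

Power ≈ 0.960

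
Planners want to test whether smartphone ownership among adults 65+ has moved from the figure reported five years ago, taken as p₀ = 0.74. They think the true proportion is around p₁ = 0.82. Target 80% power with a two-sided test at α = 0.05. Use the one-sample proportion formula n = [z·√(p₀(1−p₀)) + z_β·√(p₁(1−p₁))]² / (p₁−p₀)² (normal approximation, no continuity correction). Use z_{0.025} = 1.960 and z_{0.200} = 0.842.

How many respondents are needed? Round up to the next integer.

n = 219

n = [z_{α/2}·√(p₀q₀) + z_β·√(p₁q₁)]² / (p₁ − p₀)²
  = [1.960·√(0.74·0.26) + 0.842·√(0.82·0.18)]² / (0.08)²
  = [1.960·0.4386 + 0.842·0.3842]² / 0.0064
  = [1.1832]² / 0.0064
  = 218.75
Round up → n = 219.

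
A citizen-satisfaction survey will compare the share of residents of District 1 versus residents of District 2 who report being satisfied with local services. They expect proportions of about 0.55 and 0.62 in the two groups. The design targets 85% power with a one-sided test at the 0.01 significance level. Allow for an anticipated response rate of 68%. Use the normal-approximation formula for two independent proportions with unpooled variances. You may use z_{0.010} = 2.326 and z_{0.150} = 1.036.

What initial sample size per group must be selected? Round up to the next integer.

n = (z_α + z_β)² · [p₁(1−p₁) + p₂(1−p₂)] / (p₁ − p₂)²
  = (2.326 + 1.036)² · (0.55·0.45 + 0.62·0.38) / (-0.07)²
  = (3.362)² · (0.2475 + 0.2356) / 0.0049
  = 11.3030 · 0.4831 / 0.0049
  = 1114.39
Adjust for 68% response: 1114.39 / 0.68 = 1638.81.
Round up → n = 1639 per group.

n = 1639 per group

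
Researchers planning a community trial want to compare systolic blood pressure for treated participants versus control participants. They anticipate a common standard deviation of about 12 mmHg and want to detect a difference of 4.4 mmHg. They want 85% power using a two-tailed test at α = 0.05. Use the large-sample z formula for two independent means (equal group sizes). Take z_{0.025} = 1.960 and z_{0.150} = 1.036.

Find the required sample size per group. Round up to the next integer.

n = (z_{α/2} + z_β)² · (σ₁² + σ₂²) / δ²
  = (1.960 + 1.036)² · (2·12² = 288) / 4.4²
  = 8.9760 · 288 / 19.36
  = 133.53
Round up → n = 134 per group.

n = 134 per group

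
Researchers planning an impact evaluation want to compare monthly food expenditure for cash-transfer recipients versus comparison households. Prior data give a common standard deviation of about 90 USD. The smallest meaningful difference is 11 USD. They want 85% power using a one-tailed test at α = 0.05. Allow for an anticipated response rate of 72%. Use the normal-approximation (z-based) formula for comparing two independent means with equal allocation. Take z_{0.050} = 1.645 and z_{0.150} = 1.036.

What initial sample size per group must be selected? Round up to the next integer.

n = (z_α + z_β)² · (σ₁² + σ₂²) / δ²
  = (1.645 + 1.036)² · (2·90² = 16200) / 11²
  = 7.1878 · 16200 / 121
  = 962.33
Adjust for 72% response: 962.33 / 0.72 = 1336.57.
Round up → n = 1337 per group.

n = 1337 per group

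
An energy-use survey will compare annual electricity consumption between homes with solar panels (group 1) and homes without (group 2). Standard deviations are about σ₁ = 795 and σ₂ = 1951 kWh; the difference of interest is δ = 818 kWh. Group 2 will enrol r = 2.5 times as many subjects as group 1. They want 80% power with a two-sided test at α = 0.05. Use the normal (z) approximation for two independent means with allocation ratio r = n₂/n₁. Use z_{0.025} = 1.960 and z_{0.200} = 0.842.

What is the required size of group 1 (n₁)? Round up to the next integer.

n₁ = (z_{α/2} + z_β)² · (σ₁² + σ₂²/r) / δ²
   = (1.960 + 0.842)² · (795² + 1951²/2.5) / 818²
   = 7.8512 · (632025 + 1522560.4) / 669124
   = 7.8512 · 2154585.4 / 669124
   = 25.28
Round up → n₁ = 26; n₂ = r·n₁ = 2.5 × 26 = 65.

n₁ = 26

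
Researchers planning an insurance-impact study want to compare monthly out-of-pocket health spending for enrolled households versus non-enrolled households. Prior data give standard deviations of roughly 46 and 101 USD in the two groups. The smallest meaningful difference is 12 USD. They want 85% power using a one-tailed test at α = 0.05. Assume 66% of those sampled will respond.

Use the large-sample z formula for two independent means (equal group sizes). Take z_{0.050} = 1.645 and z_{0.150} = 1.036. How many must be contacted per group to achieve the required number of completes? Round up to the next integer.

n = (z_α + z_β)² · (σ₁² + σ₂²) / δ²
  = (1.645 + 1.036)² · (46² + 101² = 12317) / 12²
  = 7.1878 · 12317 / 144
  = 614.80
Adjust for 66% response: 614.80 / 0.66 = 931.52.
Round up → n = 932 per group.

n = 932 per group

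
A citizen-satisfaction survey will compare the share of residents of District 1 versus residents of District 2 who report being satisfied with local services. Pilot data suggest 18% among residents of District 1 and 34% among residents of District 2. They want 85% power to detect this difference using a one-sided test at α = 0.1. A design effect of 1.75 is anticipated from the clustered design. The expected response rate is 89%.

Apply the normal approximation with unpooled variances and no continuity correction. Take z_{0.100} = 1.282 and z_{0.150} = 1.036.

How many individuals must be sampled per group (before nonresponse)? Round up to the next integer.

n = (z_α + z_β)² · [p₁(1−p₁) + p₂(1−p₂)] / (p₁ − p₂)²
  = (1.282 + 1.036)² · (0.18·0.82 + 0.34·0.66) / (-0.16)²
  = (2.318)² · (0.1476 + 0.2244) / 0.0256
  = 5.3731 · 0.3720 / 0.0256
  = 78.08
Design effect: 1.75 × 78.08 = 136.64.
Adjust for 89% response: 136.64 / 0.89 = 153.52.
Round up → n = 154 per group.

n = 154 per group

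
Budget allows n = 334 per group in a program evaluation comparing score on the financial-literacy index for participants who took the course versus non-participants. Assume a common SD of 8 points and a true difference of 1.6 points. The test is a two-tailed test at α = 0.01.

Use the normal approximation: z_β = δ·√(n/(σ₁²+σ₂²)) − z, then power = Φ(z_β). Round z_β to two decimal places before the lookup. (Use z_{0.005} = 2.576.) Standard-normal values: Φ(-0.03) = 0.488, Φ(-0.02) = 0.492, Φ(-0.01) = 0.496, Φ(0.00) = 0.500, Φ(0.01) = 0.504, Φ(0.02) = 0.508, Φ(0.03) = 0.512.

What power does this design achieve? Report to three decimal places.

Power ≈ 0.504

z_β = δ·√(n/(σ₁²+σ₂²)) − z_{α/2}
    = 1.6 · √(334/128) − 2.576
    = 1.6 · 1.61536 − 2.576
    = 2.5846 − 2.576 = 0.0086 → 0.01
Power = Φ(0.01) = 0.504.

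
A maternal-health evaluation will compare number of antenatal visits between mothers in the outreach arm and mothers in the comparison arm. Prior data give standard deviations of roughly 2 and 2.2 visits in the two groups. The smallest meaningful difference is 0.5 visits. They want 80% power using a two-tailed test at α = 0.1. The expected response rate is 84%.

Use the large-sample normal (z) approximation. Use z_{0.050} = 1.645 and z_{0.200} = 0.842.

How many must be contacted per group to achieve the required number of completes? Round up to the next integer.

n = (z_{α/2} + z_β)² · (σ₁² + σ₂²) / δ²
  = (1.645 + 0.842)² · (2² + 2.2² = 8.84) / 0.5²
  = 6.1852 · 8.84 / 0.25
  = 218.71
Adjust for 84% response: 218.71 / 0.84 = 260.37.
Round up → n = 261 per group.

n = 261 per group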